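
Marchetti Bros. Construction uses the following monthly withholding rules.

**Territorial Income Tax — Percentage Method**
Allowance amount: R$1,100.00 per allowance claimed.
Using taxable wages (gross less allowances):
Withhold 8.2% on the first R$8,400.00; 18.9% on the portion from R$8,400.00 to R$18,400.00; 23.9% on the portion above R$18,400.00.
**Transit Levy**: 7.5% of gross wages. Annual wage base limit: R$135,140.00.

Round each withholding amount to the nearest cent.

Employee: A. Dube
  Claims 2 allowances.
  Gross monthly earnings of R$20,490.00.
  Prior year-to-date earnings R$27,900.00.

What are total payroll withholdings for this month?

Territorial Income Tax: taxable = R$20,490.00 − 2×R$1,100.00 = R$18,290.00
  R$688.80 + 18.9% × (R$18,290.00 − R$8,400.00) = R$688.80 + 18.9% × R$9,890.00 = R$2,558.01
Transit Levy: 7.5% × R$20,490.00 = R$1,536.75
Total: R$2,558.01 + R$1,536.75 = R$4,094.76

R$4,094.76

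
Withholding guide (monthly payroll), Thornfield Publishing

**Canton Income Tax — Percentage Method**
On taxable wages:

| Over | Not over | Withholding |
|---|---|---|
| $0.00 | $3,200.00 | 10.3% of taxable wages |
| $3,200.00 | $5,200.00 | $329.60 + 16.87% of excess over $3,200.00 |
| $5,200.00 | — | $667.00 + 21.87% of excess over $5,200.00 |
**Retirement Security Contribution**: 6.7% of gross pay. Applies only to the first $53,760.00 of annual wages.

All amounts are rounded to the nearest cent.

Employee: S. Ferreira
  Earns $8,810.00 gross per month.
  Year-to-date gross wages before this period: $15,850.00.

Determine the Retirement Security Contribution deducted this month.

Retirement Security Contribution: 6.7% × $8,810.00 = $590.27

$590.27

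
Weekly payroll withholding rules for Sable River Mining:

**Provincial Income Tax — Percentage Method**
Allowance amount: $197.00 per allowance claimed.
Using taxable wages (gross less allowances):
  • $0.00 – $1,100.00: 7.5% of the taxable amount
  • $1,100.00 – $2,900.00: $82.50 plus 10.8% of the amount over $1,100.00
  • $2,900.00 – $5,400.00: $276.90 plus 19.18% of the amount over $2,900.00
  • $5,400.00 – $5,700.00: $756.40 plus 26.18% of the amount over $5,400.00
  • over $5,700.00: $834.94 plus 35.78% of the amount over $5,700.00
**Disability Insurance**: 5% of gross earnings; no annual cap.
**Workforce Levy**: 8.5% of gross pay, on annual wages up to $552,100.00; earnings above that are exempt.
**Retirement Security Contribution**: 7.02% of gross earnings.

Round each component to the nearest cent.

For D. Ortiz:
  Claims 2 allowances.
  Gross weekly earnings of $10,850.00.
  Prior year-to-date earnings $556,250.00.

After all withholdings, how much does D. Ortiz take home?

$7,009.19

Provincial Income Tax: taxable = $10,850.00 − 2×$197.00 = $10,456.00
  $834.94 + 35.78% × ($10,456.00 − $5,700.00) = $834.94 + 35.78% × $4,756.00 = $2,536.64
Disability Insurance: 5% × $10,850.00 = $542.50
Workforce Levy: YTD $556,250.00 ≥ cap $552,100.00 → $0.00
Retirement Security Contribution: 7.02% × $10,850.00 = $761.67
Total withheld: $2,536.64 + $542.50 + $0.00 + $761.67 = $3,840.81
Net pay: $10,850.00 − $3,840.81 = $7,009.19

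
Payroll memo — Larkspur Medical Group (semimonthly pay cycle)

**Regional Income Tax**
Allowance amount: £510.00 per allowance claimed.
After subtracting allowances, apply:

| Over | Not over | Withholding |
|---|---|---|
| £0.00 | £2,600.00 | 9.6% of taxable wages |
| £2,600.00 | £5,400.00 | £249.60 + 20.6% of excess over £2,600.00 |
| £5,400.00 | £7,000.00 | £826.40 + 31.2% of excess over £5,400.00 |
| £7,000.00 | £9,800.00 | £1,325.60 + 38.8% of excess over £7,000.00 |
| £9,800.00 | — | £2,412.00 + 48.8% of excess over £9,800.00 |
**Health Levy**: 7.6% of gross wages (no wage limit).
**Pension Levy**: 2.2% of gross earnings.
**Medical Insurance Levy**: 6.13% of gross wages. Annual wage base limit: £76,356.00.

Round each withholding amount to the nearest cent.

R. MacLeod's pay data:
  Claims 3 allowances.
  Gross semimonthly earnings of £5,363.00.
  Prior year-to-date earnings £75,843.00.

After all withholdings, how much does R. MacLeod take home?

Regional Income Tax: taxable = £5,363.00 − 3×£510.00 = £3,833.00
  £249.60 + 20.6% × (£3,833.00 − £2,600.00) = £249.60 + 20.6% × £1,233.00 = £503.60
Health Levy: 7.6% × £5,363.00 = £407.59
Pension Levy: 2.2% × £5,363.00 = £117.99
Medical Insurance Levy: cap £76,356.00 − YTD £75,843.00 = £513.00 subject; 6.13% × £513.00 = £31.45
Total withheld: £503.60 + £407.59 + £117.99 + £31.45 = £1,060.63
Net pay: £5,363.00 − £1,060.63 = £4,302.37

£4,302.37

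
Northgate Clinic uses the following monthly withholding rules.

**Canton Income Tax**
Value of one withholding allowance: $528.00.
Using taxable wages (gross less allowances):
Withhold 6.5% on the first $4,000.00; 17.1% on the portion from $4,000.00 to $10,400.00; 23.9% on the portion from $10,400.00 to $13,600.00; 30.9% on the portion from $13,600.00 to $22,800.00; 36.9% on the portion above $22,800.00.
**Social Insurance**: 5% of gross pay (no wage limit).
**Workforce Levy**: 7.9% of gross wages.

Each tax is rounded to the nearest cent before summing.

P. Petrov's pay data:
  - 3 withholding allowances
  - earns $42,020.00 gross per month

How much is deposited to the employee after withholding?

$25,129.74

Canton Income Tax: taxable = $42,020.00 − 3×$528.00 = $40,436.00
  $4,962.00 + 36.9% × ($40,436.00 − $22,800.00) = $4,962.00 + 36.9% × $17,636.00 = $11,469.68
Social Insurance: 5% × $42,020.00 = $2,101.00
Workforce Levy: 7.9% × $42,020.00 = $3,319.58
Total withheld: $11,469.68 + $2,101.00 + $3,319.58 = $16,890.26
Net pay: $42,020.00 − $16,890.26 = $25,129.74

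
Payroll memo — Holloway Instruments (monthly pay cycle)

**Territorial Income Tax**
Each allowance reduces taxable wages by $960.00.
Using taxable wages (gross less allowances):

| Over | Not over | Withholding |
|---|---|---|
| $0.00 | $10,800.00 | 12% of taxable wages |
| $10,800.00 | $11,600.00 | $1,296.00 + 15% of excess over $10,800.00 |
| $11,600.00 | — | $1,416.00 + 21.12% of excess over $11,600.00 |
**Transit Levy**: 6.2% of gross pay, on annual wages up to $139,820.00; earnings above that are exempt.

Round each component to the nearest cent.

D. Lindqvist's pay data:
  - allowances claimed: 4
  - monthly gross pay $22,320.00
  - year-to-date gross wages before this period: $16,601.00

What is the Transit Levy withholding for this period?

Transit Levy: 6.2% × $22,320.00 = $1,383.84

$1,383.84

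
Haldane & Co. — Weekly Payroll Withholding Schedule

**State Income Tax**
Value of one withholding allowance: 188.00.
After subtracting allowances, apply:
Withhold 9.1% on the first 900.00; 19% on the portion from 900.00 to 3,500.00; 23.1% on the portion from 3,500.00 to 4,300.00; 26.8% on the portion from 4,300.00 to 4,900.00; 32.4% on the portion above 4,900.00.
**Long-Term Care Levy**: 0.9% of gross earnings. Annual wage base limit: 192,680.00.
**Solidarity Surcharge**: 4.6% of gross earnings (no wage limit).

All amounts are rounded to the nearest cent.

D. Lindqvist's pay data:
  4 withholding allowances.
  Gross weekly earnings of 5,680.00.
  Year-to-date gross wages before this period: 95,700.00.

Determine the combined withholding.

1,242.97

State Income Tax: taxable = 5,680.00 − 4×188.00 = 4,928.00
  921.50 + 32.4% × (4,928.00 − 4,900.00) = 921.50 + 32.4% × 28.00 = 930.57
Long-Term Care Levy: 0.9% × 5,680.00 = 51.12
Solidarity Surcharge: 4.6% × 5,680.00 = 261.28
Total: 930.57 + 51.12 + 261.28 = 1,242.97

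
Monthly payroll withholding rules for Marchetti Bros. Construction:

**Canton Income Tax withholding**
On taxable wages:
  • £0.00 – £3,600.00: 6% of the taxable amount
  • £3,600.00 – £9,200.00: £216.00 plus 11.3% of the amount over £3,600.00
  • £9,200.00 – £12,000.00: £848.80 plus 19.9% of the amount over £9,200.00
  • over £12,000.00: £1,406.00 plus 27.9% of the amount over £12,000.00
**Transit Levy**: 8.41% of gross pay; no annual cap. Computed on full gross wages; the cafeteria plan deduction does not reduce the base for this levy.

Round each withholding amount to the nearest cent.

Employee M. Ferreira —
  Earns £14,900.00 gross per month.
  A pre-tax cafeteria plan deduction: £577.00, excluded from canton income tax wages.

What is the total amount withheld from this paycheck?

Canton Income Tax: taxable = £14,900.00 − £577.00 = £14,323.00
  £1,406.00 + 27.9% × (£14,323.00 − £12,000.00) = £1,406.00 + 27.9% × £2,323.00 = £2,054.12
Transit Levy: 8.41% × £14,900.00 = £1,253.09
Total: £2,054.12 + £1,253.09 = £3,307.21

£3,307.21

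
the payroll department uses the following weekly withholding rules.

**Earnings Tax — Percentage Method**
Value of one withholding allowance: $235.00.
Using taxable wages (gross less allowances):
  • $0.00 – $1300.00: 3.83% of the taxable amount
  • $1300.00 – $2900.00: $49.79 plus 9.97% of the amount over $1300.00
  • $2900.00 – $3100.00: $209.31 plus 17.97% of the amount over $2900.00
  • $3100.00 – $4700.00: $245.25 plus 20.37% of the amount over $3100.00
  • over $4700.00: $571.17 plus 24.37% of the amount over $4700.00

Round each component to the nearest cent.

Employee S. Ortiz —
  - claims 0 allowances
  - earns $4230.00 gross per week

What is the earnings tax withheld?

Earnings Tax: taxable = $4230.00
  $245.25 + 20.37% × ($4230.00 − $3100.00) = $245.25 + 20.37% × $1130.00 = $475.43

$475.43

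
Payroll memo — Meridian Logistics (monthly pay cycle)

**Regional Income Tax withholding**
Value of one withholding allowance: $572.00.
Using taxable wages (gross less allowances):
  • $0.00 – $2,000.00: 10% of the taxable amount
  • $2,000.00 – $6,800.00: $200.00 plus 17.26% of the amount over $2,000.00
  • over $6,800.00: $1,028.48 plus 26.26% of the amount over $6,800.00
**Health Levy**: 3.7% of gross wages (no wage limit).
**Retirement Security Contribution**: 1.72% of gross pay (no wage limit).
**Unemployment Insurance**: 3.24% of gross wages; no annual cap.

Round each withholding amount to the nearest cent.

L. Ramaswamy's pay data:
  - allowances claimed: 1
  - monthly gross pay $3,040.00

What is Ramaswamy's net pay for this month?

Regional Income Tax: taxable = $3,040.00 − 1×$572.00 = $2,468.00
  $200.00 + 17.26% × ($2,468.00 − $2,000.00) = $200.00 + 17.26% × $468.00 = $280.78
Health Levy: 3.7% × $3,040.00 = $112.48
Retirement Security Contribution: 1.72% × $3,040.00 = $52.29
Unemployment Insurance: 3.24% × $3,040.00 = $98.50
Total withheld: $280.78 + $112.48 + $52.29 + $98.50 = $544.05
Net pay: $3,040.00 − $544.05 = $2,495.95

$2,495.95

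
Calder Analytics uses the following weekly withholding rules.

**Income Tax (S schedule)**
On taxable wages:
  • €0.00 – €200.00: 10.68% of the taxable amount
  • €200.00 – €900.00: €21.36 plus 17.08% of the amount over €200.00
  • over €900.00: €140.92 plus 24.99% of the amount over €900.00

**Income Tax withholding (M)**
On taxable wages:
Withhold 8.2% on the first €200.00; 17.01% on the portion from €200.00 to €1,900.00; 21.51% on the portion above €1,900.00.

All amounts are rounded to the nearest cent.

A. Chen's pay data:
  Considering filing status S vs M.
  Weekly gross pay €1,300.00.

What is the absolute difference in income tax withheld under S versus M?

€37.37

Income Tax (S): taxable = €1,300.00
  €140.92 + 24.99% × (€1,300.00 − €900.00) = €140.92 + 24.99% × €400.00 = €240.88
Income Tax (M): taxable = €1,300.00
  €16.40 + 17.01% × (€1,300.00 − €200.00) = €16.40 + 17.01% × €1,100.00 = €203.51
Difference: |€240.88 − €203.51| = €37.37 (higher under S)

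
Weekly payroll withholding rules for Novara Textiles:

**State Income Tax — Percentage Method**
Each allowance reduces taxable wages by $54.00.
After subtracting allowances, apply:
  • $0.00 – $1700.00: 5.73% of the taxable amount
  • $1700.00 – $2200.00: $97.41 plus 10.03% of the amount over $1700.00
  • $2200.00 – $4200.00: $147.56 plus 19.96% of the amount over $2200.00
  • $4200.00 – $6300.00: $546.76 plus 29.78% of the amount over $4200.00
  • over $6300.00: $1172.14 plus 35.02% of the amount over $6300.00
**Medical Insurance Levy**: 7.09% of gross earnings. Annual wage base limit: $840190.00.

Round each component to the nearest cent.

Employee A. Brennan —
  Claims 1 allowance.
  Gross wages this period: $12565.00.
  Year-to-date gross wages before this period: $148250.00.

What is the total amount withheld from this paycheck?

State Income Tax: taxable = $12565.00 − 1×$54.00 = $12511.00
  $1172.14 + 35.02% × ($12511.00 − $6300.00) = $1172.14 + 35.02% × $6211.00 = $3347.23
Medical Insurance Levy: 7.09% × $12565.00 = $890.86
Total: $3347.23 + $890.86 = $4238.09

$4238.09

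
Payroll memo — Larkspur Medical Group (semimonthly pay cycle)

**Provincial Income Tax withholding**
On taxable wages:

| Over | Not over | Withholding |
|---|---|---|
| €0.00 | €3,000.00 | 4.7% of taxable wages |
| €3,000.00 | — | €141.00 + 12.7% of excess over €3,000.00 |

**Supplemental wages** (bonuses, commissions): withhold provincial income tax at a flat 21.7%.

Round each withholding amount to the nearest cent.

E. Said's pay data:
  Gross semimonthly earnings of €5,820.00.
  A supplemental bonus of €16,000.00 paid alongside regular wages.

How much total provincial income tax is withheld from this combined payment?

Provincial Income Tax: taxable = €5,820.00
  €141.00 + 12.7% × (€5,820.00 − €3,000.00) = €141.00 + 12.7% × €2,820.00 = €499.14
Supplemental (21.7% flat on bonus): 21.7% × €16,000.00 = €3,472.00
Total provincial income tax: €499.14 + €3,472.00 = €3,971.14

€3,971.14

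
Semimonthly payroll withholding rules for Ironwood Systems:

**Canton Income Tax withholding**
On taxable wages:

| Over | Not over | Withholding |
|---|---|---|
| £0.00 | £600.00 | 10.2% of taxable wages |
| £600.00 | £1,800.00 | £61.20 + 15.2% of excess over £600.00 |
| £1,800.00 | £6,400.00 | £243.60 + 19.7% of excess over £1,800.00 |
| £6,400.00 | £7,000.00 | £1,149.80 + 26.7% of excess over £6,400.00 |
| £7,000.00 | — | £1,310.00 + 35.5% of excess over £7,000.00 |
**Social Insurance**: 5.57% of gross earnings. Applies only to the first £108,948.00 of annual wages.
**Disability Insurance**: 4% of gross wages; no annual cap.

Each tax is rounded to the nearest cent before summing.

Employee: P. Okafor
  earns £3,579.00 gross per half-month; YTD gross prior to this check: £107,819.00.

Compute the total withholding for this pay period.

Canton Income Tax: taxable = £3,579.00
  £243.60 + 19.7% × (£3,579.00 − £1,800.00) = £243.60 + 19.7% × £1,779.00 = £594.06
Social Insurance: cap £108,948.00 − YTD £107,819.00 = £1,129.00 subject; 5.57% × £1,129.00 = £62.89
Disability Insurance: 4% × £3,579.00 = £143.16
Total: £594.06 + £62.89 + £143.16 = £800.11

£800.11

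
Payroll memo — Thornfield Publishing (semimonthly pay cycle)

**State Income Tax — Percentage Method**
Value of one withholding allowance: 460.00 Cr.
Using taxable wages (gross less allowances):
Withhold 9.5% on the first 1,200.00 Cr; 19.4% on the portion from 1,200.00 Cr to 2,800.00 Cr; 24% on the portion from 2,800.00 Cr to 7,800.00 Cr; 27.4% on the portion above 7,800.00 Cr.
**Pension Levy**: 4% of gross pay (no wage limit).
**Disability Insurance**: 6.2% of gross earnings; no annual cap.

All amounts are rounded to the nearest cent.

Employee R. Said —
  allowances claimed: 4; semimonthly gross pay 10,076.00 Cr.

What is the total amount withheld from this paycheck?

2,771.61 Cr

State Income Tax: taxable = 10,076.00 Cr − 4×460.00 Cr = 8,236.00 Cr
  1,624.40 Cr + 27.4% × (8,236.00 Cr − 7,800.00 Cr) = 1,624.40 Cr + 27.4% × 436.00 Cr = 1,743.86 Cr
Pension Levy: 4% × 10,076.00 Cr = 403.04 Cr
Disability Insurance: 6.2% × 10,076.00 Cr = 624.71 Cr
Total: 1,743.86 Cr + 403.04 Cr + 624.71 Cr = 2,771.61 Cr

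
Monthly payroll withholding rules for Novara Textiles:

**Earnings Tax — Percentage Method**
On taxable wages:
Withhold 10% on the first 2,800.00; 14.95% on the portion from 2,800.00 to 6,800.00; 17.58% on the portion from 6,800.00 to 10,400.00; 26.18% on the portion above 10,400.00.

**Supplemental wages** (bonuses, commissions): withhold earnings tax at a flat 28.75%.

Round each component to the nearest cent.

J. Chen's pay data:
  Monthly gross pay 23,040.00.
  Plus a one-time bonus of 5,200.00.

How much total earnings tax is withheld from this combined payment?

6,315.03

Earnings Tax: taxable = 23,040.00
  1,510.88 + 26.18% × (23,040.00 − 10,400.00) = 1,510.88 + 26.18% × 12,640.00 = 4,820.03
Supplemental (28.75% flat on bonus): 28.75% × 5,200.00 = 1,495.00
Total earnings tax: 4,820.03 + 1,495.00 = 6,315.03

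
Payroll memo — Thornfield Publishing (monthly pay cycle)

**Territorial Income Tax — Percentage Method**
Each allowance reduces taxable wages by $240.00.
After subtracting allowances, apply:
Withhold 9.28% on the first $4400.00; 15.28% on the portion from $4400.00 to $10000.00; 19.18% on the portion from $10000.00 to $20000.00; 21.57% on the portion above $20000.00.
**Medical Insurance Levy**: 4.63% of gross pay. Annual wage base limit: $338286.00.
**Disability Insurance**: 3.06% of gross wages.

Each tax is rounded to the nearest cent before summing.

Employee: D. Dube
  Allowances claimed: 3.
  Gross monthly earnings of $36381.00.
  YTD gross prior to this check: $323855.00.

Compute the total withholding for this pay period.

Territorial Income Tax: taxable = $36381.00 − 3×$240.00 = $35661.00
  $3182.00 + 21.57% × ($35661.00 − $20000.00) = $3182.00 + 21.57% × $15661.00 = $6560.08
Medical Insurance Levy: cap $338286.00 − YTD $323855.00 = $14431.00 subject; 4.63% × $14431.00 = $668.16
Disability Insurance: 3.06% × $36381.00 = $1113.26
Total: $6560.08 + $668.16 + $1113.26 = $8341.50

$8341.50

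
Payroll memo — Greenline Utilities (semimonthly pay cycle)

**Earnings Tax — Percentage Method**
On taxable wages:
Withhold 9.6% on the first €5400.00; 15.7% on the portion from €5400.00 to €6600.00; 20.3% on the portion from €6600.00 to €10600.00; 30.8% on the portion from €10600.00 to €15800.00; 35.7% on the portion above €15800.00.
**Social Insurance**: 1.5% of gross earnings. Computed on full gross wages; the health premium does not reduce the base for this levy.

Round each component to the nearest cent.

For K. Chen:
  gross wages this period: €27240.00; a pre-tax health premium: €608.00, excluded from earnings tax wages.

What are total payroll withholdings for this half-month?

Earnings Tax: taxable = €27240.00 − €608.00 = €26632.00
  €3120.40 + 35.7% × (€26632.00 − €15800.00) = €3120.40 + 35.7% × €10832.00 = €6987.42
Social Insurance: 1.5% × €27240.00 = €408.60
Total: €6987.42 + €408.60 = €7396.02

€7396.02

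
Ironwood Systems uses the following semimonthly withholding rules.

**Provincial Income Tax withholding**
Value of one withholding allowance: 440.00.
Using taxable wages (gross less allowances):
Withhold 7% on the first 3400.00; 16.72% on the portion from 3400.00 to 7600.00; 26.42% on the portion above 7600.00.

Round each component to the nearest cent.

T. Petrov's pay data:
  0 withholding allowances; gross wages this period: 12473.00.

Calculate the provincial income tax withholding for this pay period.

Provincial Income Tax: taxable = 12473.00
  940.24 + 26.42% × (12473.00 − 7600.00) = 940.24 + 26.42% × 4873.00 = 2227.69

2227.69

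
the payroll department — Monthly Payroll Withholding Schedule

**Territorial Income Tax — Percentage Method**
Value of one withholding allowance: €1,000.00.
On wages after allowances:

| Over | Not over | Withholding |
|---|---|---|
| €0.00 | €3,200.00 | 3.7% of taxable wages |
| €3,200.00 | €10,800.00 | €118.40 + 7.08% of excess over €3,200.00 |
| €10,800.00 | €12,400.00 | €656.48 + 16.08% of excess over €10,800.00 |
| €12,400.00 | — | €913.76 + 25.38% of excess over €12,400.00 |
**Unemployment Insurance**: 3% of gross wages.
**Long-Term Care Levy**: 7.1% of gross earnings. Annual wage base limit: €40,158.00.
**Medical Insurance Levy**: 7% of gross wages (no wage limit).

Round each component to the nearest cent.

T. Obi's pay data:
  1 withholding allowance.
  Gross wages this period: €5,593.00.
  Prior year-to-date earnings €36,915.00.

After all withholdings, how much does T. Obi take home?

Territorial Income Tax: taxable = €5,593.00 − 1×€1,000.00 = €4,593.00
  €118.40 + 7.08% × (€4,593.00 − €3,200.00) = €118.40 + 7.08% × €1,393.00 = €217.02
Unemployment Insurance: 3% × €5,593.00 = €167.79
Long-Term Care Levy: cap €40,158.00 − YTD €36,915.00 = €3,243.00 subject; 7.1% × €3,243.00 = €230.25
Medical Insurance Levy: 7% × €5,593.00 = €391.51
Total withheld: €217.02 + €167.79 + €230.25 + €391.51 = €1,006.57
Net pay: €5,593.00 − €1,006.57 = €4,586.43

€4,586.43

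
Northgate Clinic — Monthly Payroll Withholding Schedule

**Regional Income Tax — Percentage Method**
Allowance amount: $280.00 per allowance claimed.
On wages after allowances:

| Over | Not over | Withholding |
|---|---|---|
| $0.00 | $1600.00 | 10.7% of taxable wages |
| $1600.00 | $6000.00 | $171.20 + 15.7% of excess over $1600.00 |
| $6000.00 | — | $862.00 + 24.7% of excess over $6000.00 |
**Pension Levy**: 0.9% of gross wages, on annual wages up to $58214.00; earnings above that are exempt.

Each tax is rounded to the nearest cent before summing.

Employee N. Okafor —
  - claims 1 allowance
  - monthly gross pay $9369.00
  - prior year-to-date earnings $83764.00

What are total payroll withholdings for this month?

$1624.98

Regional Income Tax: taxable = $9369.00 − 1×$280.00 = $9089.00
  $862.00 + 24.7% × ($9089.00 − $6000.00) = $862.00 + 24.7% × $3089.00 = $1624.98
Pension Levy: YTD $83764.00 ≥ cap $58214.00 → $0.00
Total: $1624.98 + $0.00 = $1624.98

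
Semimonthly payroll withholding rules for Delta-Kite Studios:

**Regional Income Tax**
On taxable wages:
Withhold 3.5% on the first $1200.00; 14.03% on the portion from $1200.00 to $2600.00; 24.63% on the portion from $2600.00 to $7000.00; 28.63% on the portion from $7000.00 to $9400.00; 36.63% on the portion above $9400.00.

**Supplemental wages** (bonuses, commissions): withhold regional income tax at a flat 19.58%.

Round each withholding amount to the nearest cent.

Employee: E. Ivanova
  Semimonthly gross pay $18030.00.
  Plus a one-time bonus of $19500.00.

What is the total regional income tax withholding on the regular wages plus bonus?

Regional Income Tax: taxable = $18030.00
  $2009.26 + 36.63% × ($18030.00 − $9400.00) = $2009.26 + 36.63% × $8630.00 = $5170.43
Supplemental (19.58% flat on bonus): 19.58% × $19500.00 = $3818.10
Total regional income tax: $5170.43 + $3818.10 = $8988.53

$8988.53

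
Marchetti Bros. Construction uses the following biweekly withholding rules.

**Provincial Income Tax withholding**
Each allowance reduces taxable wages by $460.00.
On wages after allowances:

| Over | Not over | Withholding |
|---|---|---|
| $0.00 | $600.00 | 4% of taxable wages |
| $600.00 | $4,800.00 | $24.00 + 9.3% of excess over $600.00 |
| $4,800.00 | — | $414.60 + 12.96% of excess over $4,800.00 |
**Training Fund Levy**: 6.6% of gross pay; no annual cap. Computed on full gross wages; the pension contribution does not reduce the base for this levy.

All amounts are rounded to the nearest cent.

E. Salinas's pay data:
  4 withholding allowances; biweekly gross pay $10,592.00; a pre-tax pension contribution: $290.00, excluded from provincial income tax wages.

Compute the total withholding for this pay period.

$1,588.27

Provincial Income Tax: taxable = $10,592.00 − $290.00 − 4×$460.00 = $8,462.00
  $414.60 + 12.96% × ($8,462.00 − $4,800.00) = $414.60 + 12.96% × $3,662.00 = $889.20
Training Fund Levy: 6.6% × $10,592.00 = $699.07
Total: $889.20 + $699.07 = $1,588.27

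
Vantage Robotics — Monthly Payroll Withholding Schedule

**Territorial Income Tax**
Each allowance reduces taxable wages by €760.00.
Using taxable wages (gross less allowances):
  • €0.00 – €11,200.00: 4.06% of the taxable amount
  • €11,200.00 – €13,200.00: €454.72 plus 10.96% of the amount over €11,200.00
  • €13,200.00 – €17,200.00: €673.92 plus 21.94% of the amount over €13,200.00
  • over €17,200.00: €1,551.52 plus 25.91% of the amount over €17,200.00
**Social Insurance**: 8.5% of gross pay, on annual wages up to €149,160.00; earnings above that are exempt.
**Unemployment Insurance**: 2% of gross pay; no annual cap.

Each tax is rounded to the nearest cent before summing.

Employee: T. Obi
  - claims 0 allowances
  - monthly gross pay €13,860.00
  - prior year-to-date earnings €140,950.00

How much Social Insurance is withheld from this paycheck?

€697.85

Social Insurance: cap €149,160.00 − YTD €140,950.00 = €8,210.00 subject; 8.5% × €8,210.00 = €697.85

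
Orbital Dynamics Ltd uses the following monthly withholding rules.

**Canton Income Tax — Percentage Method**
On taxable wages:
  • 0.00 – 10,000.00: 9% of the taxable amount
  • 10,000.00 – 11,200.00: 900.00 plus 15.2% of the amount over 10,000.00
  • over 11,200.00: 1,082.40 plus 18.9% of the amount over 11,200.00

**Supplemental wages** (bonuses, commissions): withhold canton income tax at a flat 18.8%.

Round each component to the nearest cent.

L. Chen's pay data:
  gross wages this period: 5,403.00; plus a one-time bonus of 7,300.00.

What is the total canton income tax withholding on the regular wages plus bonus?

Canton Income Tax: taxable = 5,403.00
  9% × 5,403.00 = 486.27
Supplemental (18.8% flat on bonus): 18.8% × 7,300.00 = 1,372.40
Total canton income tax: 486.27 + 1,372.40 = 1,858.67

1,858.67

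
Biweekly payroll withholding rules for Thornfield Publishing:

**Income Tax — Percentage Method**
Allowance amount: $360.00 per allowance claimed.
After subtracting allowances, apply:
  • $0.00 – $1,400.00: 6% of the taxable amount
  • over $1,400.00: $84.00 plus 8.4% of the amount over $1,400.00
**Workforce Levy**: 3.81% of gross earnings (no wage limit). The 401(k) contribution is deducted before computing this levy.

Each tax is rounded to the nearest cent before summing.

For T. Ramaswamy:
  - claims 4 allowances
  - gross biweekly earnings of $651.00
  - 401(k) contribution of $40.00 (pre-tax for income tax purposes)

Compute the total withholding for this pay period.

$23.28

Income Tax: taxable = $651.00 − $40.00 − 4×$360.00 = $-829.00
  Taxable ≤ 0 → $0.00
Workforce Levy: 3.81% × $611.00 = $23.28
Total: $0.00 + $23.28 = $23.28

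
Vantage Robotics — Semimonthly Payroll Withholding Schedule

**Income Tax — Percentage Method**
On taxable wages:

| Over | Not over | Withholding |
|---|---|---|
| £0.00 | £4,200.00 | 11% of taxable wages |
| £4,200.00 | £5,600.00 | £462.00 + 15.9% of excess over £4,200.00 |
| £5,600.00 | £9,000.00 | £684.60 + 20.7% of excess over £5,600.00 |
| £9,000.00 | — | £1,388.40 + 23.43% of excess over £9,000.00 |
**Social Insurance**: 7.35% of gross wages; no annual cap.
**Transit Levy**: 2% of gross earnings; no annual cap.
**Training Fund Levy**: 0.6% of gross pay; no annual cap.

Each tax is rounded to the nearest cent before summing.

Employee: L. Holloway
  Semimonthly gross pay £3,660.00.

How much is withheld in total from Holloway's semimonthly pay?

Income Tax: taxable = £3,660.00
  11% × £3,660.00 = £402.60
Social Insurance: 7.35% × £3,660.00 = £269.01
Transit Levy: 2% × £3,660.00 = £73.20
Training Fund Levy: 0.6% × £3,660.00 = £21.96
Total: £402.60 + £269.01 + £73.20 + £21.96 = £766.77

£766.77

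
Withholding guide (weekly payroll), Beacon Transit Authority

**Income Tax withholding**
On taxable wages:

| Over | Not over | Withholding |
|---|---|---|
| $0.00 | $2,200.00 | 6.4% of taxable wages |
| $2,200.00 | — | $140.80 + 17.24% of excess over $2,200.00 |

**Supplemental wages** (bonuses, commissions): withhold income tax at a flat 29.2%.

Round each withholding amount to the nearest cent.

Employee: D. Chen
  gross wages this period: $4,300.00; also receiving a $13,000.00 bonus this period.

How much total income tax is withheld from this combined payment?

Income Tax: taxable = $4,300.00
  $140.80 + 17.24% × ($4,300.00 − $2,200.00) = $140.80 + 17.24% × $2,100.00 = $502.84
Supplemental (29.2% flat on bonus): 29.2% × $13,000.00 = $3,796.00
Total income tax: $502.84 + $3,796.00 = $4,298.84

$4,298.84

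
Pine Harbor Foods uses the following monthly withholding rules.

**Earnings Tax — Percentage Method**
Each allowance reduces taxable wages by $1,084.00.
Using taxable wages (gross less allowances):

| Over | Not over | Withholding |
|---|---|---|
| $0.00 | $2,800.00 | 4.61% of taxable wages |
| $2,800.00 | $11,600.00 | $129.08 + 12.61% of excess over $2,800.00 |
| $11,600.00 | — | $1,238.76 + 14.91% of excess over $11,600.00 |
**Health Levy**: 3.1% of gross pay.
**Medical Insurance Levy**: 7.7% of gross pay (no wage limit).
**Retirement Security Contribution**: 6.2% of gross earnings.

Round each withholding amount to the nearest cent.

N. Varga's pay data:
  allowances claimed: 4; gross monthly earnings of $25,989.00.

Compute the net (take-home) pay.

$18,833.21

Earnings Tax: taxable = $25,989.00 − 4×$1,084.00 = $21,653.00
  $1,238.76 + 14.91% × ($21,653.00 − $11,600.00) = $1,238.76 + 14.91% × $10,053.00 = $2,737.66
Health Levy: 3.1% × $25,989.00 = $805.66
Medical Insurance Levy: 7.7% × $25,989.00 = $2,001.15
Retirement Security Contribution: 6.2% × $25,989.00 = $1,611.32
Total withheld: $2,737.66 + $805.66 + $2,001.15 + $1,611.32 = $7,155.79
Net pay: $25,989.00 − $7,155.79 = $18,833.21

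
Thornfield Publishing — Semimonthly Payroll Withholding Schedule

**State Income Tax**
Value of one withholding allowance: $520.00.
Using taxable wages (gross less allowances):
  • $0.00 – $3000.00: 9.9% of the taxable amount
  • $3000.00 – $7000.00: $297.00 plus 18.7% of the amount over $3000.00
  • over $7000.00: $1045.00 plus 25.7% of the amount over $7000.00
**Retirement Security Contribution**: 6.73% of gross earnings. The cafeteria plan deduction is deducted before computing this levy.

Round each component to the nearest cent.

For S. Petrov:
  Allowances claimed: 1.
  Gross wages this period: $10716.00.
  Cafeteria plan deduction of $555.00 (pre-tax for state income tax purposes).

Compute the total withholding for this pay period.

State Income Tax: taxable = $10716.00 − $555.00 − 1×$520.00 = $9641.00
  $1045.00 + 25.7% × ($9641.00 − $7000.00) = $1045.00 + 25.7% × $2641.00 = $1723.74
Retirement Security Contribution: 6.73% × $10161.00 = $683.84
Total: $1723.74 + $683.84 = $2407.58

$2407.58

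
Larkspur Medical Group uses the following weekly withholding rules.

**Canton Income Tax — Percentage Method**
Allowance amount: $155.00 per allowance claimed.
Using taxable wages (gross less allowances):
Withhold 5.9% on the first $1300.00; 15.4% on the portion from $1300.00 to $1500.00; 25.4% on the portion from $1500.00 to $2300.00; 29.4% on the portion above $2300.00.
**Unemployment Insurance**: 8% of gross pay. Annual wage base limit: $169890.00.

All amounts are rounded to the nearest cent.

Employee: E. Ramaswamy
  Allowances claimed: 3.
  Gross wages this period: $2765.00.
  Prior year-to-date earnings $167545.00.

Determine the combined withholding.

$498.30

Canton Income Tax: taxable = $2765.00 − 3×$155.00 = $2300.00
  $107.50 + 25.4% × ($2300.00 − $1500.00) = $107.50 + 25.4% × $800.00 = $310.70
Unemployment Insurance: cap $169890.00 − YTD $167545.00 = $2345.00 subject; 8% × $2345.00 = $187.60
Total: $310.70 + $187.60 = $498.30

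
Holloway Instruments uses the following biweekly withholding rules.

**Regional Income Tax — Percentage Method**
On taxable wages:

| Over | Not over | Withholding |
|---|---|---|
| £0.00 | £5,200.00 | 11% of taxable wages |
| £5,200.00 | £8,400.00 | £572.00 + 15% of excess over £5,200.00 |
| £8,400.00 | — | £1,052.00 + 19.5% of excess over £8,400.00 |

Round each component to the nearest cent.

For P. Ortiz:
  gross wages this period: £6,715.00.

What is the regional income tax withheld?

Regional Income Tax: taxable = £6,715.00
  £572.00 + 15% × (£6,715.00 − £5,200.00) = £572.00 + 15% × £1,515.00 = £799.25

£799.25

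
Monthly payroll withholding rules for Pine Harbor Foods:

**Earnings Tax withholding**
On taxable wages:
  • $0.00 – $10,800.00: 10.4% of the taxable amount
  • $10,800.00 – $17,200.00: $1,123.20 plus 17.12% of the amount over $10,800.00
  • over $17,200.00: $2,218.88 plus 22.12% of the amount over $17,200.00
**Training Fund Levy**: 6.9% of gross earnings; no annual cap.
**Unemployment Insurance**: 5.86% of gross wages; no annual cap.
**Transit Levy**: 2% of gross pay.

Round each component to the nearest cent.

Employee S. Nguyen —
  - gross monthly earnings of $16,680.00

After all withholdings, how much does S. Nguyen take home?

$12,088.17

Earnings Tax: taxable = $16,680.00
  $1,123.20 + 17.12% × ($16,680.00 − $10,800.00) = $1,123.20 + 17.12% × $5,880.00 = $2,129.86
Training Fund Levy: 6.9% × $16,680.00 = $1,150.92
Unemployment Insurance: 5.86% × $16,680.00 = $977.45
Transit Levy: 2% × $16,680.00 = $333.60
Total withheld: $2,129.86 + $1,150.92 + $977.45 + $333.60 = $4,591.83
Net pay: $16,680.00 − $4,591.83 = $12,088.17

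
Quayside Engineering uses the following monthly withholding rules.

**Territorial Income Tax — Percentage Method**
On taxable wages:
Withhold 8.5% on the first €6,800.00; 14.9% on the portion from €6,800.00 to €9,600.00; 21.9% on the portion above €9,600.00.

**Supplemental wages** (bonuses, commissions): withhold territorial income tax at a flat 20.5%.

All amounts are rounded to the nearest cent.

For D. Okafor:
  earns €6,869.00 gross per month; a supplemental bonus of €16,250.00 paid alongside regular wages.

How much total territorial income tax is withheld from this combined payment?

Territorial Income Tax: taxable = €6,869.00
  €578.00 + 14.9% × (€6,869.00 − €6,800.00) = €578.00 + 14.9% × €69.00 = €588.28
Supplemental (20.5% flat on bonus): 20.5% × €16,250.00 = €3,331.25
Total territorial income tax: €588.28 + €3,331.25 = €3,919.53

€3,919.53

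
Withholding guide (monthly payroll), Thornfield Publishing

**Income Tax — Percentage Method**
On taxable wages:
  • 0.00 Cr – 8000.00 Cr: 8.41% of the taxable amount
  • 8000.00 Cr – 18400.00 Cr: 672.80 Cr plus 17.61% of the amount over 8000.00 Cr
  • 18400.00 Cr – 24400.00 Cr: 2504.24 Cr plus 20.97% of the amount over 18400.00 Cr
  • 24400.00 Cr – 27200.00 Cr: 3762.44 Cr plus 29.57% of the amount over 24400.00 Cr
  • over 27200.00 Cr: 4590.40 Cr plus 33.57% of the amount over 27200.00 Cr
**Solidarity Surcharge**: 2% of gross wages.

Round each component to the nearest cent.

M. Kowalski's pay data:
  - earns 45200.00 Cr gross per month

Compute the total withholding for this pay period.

Income Tax: taxable = 45200.00 Cr
  4590.40 Cr + 33.57% × (45200.00 Cr − 27200.00 Cr) = 4590.40 Cr + 33.57% × 18000.00 Cr = 10633.00 Cr
Solidarity Surcharge: 2% × 45200.00 Cr = 904.00 Cr
Total: 10633.00 Cr + 904.00 Cr = 11537.00 Cr

11537.00 Cr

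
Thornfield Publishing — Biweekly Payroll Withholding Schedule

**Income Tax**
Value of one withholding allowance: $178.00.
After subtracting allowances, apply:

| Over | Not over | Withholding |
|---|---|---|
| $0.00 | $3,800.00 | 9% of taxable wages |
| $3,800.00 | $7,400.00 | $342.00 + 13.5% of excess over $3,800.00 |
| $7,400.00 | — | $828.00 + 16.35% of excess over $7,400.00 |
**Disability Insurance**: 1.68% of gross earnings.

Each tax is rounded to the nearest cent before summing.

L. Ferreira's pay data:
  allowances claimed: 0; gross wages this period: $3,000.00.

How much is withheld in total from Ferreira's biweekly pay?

$320.40

Income Tax: taxable = $3,000.00
  9% × $3,000.00 = $270.00
Disability Insurance: 1.68% × $3,000.00 = $50.40
Total: $270.00 + $50.40 = $320.40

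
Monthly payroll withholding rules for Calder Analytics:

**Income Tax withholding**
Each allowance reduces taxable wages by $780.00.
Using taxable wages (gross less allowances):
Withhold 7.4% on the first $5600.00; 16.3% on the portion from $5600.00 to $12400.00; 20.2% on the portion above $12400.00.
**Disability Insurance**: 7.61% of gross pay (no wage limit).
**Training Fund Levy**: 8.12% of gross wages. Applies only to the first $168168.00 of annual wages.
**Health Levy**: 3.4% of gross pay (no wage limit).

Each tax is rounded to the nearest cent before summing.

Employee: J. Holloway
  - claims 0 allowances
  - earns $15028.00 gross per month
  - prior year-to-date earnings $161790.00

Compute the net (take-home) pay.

$10801.87

Income Tax: taxable = $15028.00
  $1522.80 + 20.2% × ($15028.00 − $12400.00) = $1522.80 + 20.2% × $2628.00 = $2053.66
Disability Insurance: 7.61% × $15028.00 = $1143.63
Training Fund Levy: cap $168168.00 − YTD $161790.00 = $6378.00 subject; 8.12% × $6378.00 = $517.89
Health Levy: 3.4% × $15028.00 = $510.95
Total withheld: $2053.66 + $1143.63 + $517.89 + $510.95 = $4226.13
Net pay: $15028.00 − $4226.13 = $10801.87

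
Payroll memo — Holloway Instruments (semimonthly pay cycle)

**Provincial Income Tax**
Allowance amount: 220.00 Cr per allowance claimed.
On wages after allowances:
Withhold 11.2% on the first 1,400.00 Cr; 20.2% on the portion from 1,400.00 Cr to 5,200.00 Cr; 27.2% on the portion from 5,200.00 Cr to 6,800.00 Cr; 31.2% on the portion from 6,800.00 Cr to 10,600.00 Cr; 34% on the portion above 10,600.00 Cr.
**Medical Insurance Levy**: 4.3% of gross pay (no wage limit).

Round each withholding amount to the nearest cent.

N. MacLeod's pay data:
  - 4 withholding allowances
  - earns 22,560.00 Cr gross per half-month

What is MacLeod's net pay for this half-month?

15,277.52 Cr

Provincial Income Tax: taxable = 22,560.00 Cr − 4×220.00 Cr = 21,680.00 Cr
  2,545.20 Cr + 34% × (21,680.00 Cr − 10,600.00 Cr) = 2,545.20 Cr + 34% × 11,080.00 Cr = 6,312.40 Cr
Medical Insurance Levy: 4.3% × 22,560.00 Cr = 970.08 Cr
Total withheld: 6,312.40 Cr + 970.08 Cr = 7,282.48 Cr
Net pay: 22,560.00 Cr − 7,282.48 Cr = 15,277.52 Cr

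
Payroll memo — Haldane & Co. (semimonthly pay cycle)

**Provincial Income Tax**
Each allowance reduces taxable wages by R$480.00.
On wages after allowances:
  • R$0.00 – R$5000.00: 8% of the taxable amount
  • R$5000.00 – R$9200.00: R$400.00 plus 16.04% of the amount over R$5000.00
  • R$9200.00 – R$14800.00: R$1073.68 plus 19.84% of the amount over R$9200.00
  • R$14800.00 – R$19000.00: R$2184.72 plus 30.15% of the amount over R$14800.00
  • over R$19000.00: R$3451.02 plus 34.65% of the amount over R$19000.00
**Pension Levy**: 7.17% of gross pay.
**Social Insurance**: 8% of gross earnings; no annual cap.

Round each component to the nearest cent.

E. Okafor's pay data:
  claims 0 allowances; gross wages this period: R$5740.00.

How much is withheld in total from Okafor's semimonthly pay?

R$1389.46

Provincial Income Tax: taxable = R$5740.00
  R$400.00 + 16.04% × (R$5740.00 − R$5000.00) = R$400.00 + 16.04% × R$740.00 = R$518.70
Pension Levy: 7.17% × R$5740.00 = R$411.56
Social Insurance: 8% × R$5740.00 = R$459.20
Total: R$518.70 + R$411.56 + R$459.20 = R$1389.46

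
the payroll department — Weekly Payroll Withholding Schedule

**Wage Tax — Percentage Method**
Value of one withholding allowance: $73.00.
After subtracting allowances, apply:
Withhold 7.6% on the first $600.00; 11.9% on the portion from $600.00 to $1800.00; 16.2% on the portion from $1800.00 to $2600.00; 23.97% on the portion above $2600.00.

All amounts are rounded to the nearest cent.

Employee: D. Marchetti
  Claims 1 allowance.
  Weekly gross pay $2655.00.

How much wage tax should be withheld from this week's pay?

$315.08

Wage Tax: taxable = $2655.00 − 1×$73.00 = $2582.00
  $188.40 + 16.2% × ($2582.00 − $1800.00) = $188.40 + 16.2% × $782.00 = $315.08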